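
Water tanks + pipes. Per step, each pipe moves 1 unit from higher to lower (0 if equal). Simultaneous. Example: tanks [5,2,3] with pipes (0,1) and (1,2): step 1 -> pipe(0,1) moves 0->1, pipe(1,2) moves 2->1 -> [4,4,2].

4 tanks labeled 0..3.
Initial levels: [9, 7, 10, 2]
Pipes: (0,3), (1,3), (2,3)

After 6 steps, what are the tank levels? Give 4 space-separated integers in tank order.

Answer: 7 6 7 8

Derivation:
Step 1: flows [0->3,1->3,2->3] -> levels [8 6 9 5]
Step 2: flows [0->3,1->3,2->3] -> levels [7 5 8 8]
Step 3: flows [3->0,3->1,2=3] -> levels [8 6 8 6]
Step 4: flows [0->3,1=3,2->3] -> levels [7 6 7 8]
Step 5: flows [3->0,3->1,3->2] -> levels [8 7 8 5]
Step 6: flows [0->3,1->3,2->3] -> levels [7 6 7 8]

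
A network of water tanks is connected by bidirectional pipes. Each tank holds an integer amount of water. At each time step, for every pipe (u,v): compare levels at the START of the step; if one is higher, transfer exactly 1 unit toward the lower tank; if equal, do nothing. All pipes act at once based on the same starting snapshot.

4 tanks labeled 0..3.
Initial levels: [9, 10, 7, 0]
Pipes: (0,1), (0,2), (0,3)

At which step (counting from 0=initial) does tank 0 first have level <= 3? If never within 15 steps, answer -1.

Step 1: flows [1->0,0->2,0->3] -> levels [8 9 8 1]
Step 2: flows [1->0,0=2,0->3] -> levels [8 8 8 2]
Step 3: flows [0=1,0=2,0->3] -> levels [7 8 8 3]
Step 4: flows [1->0,2->0,0->3] -> levels [8 7 7 4]
Step 5: flows [0->1,0->2,0->3] -> levels [5 8 8 5]
Step 6: flows [1->0,2->0,0=3] -> levels [7 7 7 5]
Step 7: flows [0=1,0=2,0->3] -> levels [6 7 7 6]
Step 8: flows [1->0,2->0,0=3] -> levels [8 6 6 6]
Step 9: flows [0->1,0->2,0->3] -> levels [5 7 7 7]
Step 10: flows [1->0,2->0,3->0] -> levels [8 6 6 6]
  -> period-2 cycle (repeats step 8); tank 0 never drops to <=3
Tank 0 never reaches <=3 within 15 steps

Answer: -1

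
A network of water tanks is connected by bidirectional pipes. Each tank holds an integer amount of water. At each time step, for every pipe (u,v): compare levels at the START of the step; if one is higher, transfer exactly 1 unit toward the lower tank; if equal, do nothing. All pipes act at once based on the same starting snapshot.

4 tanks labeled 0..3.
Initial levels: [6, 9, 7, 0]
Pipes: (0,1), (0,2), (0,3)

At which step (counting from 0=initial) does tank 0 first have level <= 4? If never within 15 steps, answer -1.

Step 1: flows [1->0,2->0,0->3] -> levels [7 8 6 1]
Step 2: flows [1->0,0->2,0->3] -> levels [6 7 7 2]
Step 3: flows [1->0,2->0,0->3] -> levels [7 6 6 3]
Step 4: flows [0->1,0->2,0->3] -> levels [4 7 7 4]
Tank 0 first reaches <=4 at step 4

Answer: 4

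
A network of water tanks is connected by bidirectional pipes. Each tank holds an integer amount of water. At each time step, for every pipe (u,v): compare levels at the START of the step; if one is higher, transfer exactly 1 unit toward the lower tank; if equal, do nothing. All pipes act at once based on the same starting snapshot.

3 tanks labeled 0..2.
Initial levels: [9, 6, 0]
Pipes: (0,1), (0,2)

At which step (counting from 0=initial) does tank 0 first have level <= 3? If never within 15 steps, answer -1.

Step 1: flows [0->1,0->2] -> levels [7 7 1]
Step 2: flows [0=1,0->2] -> levels [6 7 2]
Step 3: flows [1->0,0->2] -> levels [6 6 3]
Step 4: flows [0=1,0->2] -> levels [5 6 4]
Step 5: flows [1->0,0->2] -> levels [5 5 5]
Step 6: flows [0=1,0=2] -> levels [5 5 5]
  -> stable; tank 0 stays at 5 > 3
Tank 0 never reaches <=3 within 15 steps

Answer: -1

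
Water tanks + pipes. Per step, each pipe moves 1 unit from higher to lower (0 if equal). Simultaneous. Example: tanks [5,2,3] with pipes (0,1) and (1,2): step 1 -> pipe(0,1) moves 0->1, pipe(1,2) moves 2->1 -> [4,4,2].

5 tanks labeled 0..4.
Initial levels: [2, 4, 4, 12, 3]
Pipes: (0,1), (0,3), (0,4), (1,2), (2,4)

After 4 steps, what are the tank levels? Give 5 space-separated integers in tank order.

Answer: 4 5 3 8 5

Derivation:
Step 1: flows [1->0,3->0,4->0,1=2,2->4] -> levels [5 3 3 11 3]
Step 2: flows [0->1,3->0,0->4,1=2,2=4] -> levels [4 4 3 10 4]
Step 3: flows [0=1,3->0,0=4,1->2,4->2] -> levels [5 3 5 9 3]
Step 4: flows [0->1,3->0,0->4,2->1,2->4] -> levels [4 5 3 8 5]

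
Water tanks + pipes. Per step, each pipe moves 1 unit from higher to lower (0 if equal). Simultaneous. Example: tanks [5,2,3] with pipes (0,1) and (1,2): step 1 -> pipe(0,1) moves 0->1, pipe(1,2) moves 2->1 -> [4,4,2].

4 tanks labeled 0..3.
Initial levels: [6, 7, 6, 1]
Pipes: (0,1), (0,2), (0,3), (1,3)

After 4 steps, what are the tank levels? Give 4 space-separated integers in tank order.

Step 1: flows [1->0,0=2,0->3,1->3] -> levels [6 5 6 3]
Step 2: flows [0->1,0=2,0->3,1->3] -> levels [4 5 6 5]
Step 3: flows [1->0,2->0,3->0,1=3] -> levels [7 4 5 4]
Step 4: flows [0->1,0->2,0->3,1=3] -> levels [4 5 6 5]

Answer: 4 5 6 5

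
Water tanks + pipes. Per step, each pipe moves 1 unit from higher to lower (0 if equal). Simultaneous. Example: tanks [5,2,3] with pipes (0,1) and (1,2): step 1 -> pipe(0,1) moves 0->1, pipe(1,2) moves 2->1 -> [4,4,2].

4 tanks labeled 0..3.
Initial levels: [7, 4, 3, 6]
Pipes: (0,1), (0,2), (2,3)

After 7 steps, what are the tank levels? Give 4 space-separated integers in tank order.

Step 1: flows [0->1,0->2,3->2] -> levels [5 5 5 5]
Step 2: flows [0=1,0=2,2=3] -> levels [5 5 5 5]
  -> stable; steps 3..7 unchanged -> [5 5 5 5]

Answer: 5 5 5 5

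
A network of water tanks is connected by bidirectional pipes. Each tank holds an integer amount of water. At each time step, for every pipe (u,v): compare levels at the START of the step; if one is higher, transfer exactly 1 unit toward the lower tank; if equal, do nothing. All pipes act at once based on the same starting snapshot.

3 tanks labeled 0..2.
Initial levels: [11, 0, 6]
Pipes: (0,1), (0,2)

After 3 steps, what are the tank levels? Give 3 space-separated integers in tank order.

Answer: 7 3 7

Derivation:
Step 1: flows [0->1,0->2] -> levels [9 1 7]
Step 2: flows [0->1,0->2] -> levels [7 2 8]
Step 3: flows [0->1,2->0] -> levels [7 3 7]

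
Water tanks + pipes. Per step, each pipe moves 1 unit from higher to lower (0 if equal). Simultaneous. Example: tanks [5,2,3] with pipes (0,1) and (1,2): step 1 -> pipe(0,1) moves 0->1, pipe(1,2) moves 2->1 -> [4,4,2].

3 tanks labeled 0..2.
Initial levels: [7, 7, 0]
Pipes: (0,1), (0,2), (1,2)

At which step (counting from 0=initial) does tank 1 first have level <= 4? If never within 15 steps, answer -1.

Step 1: flows [0=1,0->2,1->2] -> levels [6 6 2]
Step 2: flows [0=1,0->2,1->2] -> levels [5 5 4]
Step 3: flows [0=1,0->2,1->2] -> levels [4 4 6]
Tank 1 first reaches <=4 at step 3

Answer: 3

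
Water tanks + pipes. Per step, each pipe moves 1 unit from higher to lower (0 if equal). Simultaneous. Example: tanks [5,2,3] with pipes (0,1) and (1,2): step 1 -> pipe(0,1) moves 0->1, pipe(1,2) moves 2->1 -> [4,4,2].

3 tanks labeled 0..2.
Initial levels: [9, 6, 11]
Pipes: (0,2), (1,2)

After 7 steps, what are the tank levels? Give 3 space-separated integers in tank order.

Step 1: flows [2->0,2->1] -> levels [10 7 9]
Step 2: flows [0->2,2->1] -> levels [9 8 9]
Step 3: flows [0=2,2->1] -> levels [9 9 8]
Step 4: flows [0->2,1->2] -> levels [8 8 10]
Step 5: flows [2->0,2->1] -> levels [9 9 8]
  -> period-2 cycle: step 5 state = step 3 state
  -> state at step 7: (7-3) mod 2 = 0, same as step 3 -> [9 9 8]

Answer: 9 9 8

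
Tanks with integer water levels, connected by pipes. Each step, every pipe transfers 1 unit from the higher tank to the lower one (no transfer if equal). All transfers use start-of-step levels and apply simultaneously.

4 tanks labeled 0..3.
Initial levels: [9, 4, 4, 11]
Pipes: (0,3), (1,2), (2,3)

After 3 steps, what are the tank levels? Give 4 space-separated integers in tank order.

Step 1: flows [3->0,1=2,3->2] -> levels [10 4 5 9]
Step 2: flows [0->3,2->1,3->2] -> levels [9 5 5 9]
Step 3: flows [0=3,1=2,3->2] -> levels [9 5 6 8]

Answer: 9 5 6 8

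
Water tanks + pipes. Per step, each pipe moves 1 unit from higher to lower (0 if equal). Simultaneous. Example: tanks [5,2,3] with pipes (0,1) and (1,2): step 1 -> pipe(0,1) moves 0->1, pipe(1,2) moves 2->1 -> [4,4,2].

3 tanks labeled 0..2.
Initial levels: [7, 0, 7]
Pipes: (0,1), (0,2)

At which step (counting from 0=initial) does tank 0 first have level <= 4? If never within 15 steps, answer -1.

Step 1: flows [0->1,0=2] -> levels [6 1 7]
Step 2: flows [0->1,2->0] -> levels [6 2 6]
Step 3: flows [0->1,0=2] -> levels [5 3 6]
Step 4: flows [0->1,2->0] -> levels [5 4 5]
Step 5: flows [0->1,0=2] -> levels [4 5 5]
Tank 0 first reaches <=4 at step 5

Answer: 5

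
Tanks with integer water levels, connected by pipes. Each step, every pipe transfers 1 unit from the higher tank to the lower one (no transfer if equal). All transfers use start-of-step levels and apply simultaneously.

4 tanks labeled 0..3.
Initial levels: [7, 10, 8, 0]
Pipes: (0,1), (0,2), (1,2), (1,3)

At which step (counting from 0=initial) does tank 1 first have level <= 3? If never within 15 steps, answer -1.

Step 1: flows [1->0,2->0,1->2,1->3] -> levels [9 7 8 1]
Step 2: flows [0->1,0->2,2->1,1->3] -> levels [7 8 8 2]
Step 3: flows [1->0,2->0,1=2,1->3] -> levels [9 6 7 3]
Step 4: flows [0->1,0->2,2->1,1->3] -> levels [7 7 7 4]
Step 5: flows [0=1,0=2,1=2,1->3] -> levels [7 6 7 5]
Step 6: flows [0->1,0=2,2->1,1->3] -> levels [6 7 6 6]
Step 7: flows [1->0,0=2,1->2,1->3] -> levels [7 4 7 7]
Step 8: flows [0->1,0=2,2->1,3->1] -> levels [6 7 6 6]
  -> period-2 cycle (repeats step 6); tank 1 never drops to <=3
Tank 1 never reaches <=3 within 15 steps

Answer: -1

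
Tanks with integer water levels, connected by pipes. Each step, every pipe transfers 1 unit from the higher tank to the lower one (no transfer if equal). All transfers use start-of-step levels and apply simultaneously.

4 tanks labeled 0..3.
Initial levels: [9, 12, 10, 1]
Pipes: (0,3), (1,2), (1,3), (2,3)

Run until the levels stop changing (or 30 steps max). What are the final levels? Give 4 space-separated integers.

Answer: 8 9 9 6

Derivation:
Step 1: flows [0->3,1->2,1->3,2->3] -> levels [8 10 10 4]
Step 2: flows [0->3,1=2,1->3,2->3] -> levels [7 9 9 7]
Step 3: flows [0=3,1=2,1->3,2->3] -> levels [7 8 8 9]
Step 4: flows [3->0,1=2,3->1,3->2] -> levels [8 9 9 6]
Step 5: flows [0->3,1=2,1->3,2->3] -> levels [7 8 8 9]
  -> period-2 cycle: step 5 state = step 3 state; never stabilizes
  -> state at step 30: (30-3) mod 2 = 1, same as step 4 -> [8 9 9 6]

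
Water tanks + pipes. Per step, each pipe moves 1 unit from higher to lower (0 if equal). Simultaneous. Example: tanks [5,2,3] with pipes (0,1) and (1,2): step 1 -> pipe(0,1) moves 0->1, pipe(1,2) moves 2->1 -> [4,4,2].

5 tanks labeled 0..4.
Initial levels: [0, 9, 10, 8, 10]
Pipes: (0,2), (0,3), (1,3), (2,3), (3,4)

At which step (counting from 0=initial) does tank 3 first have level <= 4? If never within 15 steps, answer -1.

Answer: -1

Derivation:
Step 1: flows [2->0,3->0,1->3,2->3,4->3] -> levels [2 8 8 10 9]
Step 2: flows [2->0,3->0,3->1,3->2,3->4] -> levels [4 9 8 6 10]
Step 3: flows [2->0,3->0,1->3,2->3,4->3] -> levels [6 8 6 8 9]
Step 4: flows [0=2,3->0,1=3,3->2,4->3] -> levels [7 8 7 7 8]
Step 5: flows [0=2,0=3,1->3,2=3,4->3] -> levels [7 7 7 9 7]
Step 6: flows [0=2,3->0,3->1,3->2,3->4] -> levels [8 8 8 5 8]
Step 7: flows [0=2,0->3,1->3,2->3,4->3] -> levels [7 7 7 9 7]
  -> period-2 cycle (repeats step 5); tank 3 never drops to <=4
Tank 3 never reaches <=4 within 15 steps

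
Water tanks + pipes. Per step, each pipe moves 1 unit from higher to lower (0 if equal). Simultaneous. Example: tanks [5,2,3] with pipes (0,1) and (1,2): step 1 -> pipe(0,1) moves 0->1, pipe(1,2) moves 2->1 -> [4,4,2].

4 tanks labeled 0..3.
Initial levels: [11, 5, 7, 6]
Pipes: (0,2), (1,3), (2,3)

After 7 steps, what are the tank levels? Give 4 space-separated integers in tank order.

Answer: 7 7 9 6

Derivation:
Step 1: flows [0->2,3->1,2->3] -> levels [10 6 7 6]
Step 2: flows [0->2,1=3,2->3] -> levels [9 6 7 7]
Step 3: flows [0->2,3->1,2=3] -> levels [8 7 8 6]
Step 4: flows [0=2,1->3,2->3] -> levels [8 6 7 8]
Step 5: flows [0->2,3->1,3->2] -> levels [7 7 9 6]
Step 6: flows [2->0,1->3,2->3] -> levels [8 6 7 8]
  -> period-2 cycle: step 6 state = step 4 state
  -> state at step 7: (7-4) mod 2 = 1, same as step 5 -> [7 7 9 6]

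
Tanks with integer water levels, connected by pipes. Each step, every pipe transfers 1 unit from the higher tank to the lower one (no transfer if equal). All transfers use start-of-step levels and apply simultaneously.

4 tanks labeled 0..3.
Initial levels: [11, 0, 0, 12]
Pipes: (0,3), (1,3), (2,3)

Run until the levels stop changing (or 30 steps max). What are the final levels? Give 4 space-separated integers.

Step 1: flows [3->0,3->1,3->2] -> levels [12 1 1 9]
Step 2: flows [0->3,3->1,3->2] -> levels [11 2 2 8]
Step 3: flows [0->3,3->1,3->2] -> levels [10 3 3 7]
Step 4: flows [0->3,3->1,3->2] -> levels [9 4 4 6]
Step 5: flows [0->3,3->1,3->2] -> levels [8 5 5 5]
Step 6: flows [0->3,1=3,2=3] -> levels [7 5 5 6]
Step 7: flows [0->3,3->1,3->2] -> levels [6 6 6 5]
Step 8: flows [0->3,1->3,2->3] -> levels [5 5 5 8]
Step 9: flows [3->0,3->1,3->2] -> levels [6 6 6 5]
  -> period-2 cycle: step 9 state = step 7 state; never stabilizes
  -> state at step 30: (30-7) mod 2 = 1, same as step 8 -> [5 5 5 8]

Answer: 5 5 5 8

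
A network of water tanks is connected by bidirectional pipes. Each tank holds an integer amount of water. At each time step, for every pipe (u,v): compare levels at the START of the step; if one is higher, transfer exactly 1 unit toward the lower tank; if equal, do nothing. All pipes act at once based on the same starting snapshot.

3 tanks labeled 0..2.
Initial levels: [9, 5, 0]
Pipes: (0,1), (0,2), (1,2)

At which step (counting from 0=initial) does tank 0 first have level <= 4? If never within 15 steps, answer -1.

Step 1: flows [0->1,0->2,1->2] -> levels [7 5 2]
Step 2: flows [0->1,0->2,1->2] -> levels [5 5 4]
Step 3: flows [0=1,0->2,1->2] -> levels [4 4 6]
Tank 0 first reaches <=4 at step 3

Answer: 3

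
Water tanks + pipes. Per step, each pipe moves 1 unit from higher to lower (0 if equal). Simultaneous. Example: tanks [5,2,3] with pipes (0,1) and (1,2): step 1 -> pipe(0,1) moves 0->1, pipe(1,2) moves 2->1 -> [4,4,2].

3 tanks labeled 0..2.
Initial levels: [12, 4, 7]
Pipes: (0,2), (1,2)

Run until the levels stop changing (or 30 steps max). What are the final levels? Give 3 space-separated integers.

Step 1: flows [0->2,2->1] -> levels [11 5 7]
Step 2: flows [0->2,2->1] -> levels [10 6 7]
Step 3: flows [0->2,2->1] -> levels [9 7 7]
Step 4: flows [0->2,1=2] -> levels [8 7 8]
Step 5: flows [0=2,2->1] -> levels [8 8 7]
Step 6: flows [0->2,1->2] -> levels [7 7 9]
Step 7: flows [2->0,2->1] -> levels [8 8 7]
  -> period-2 cycle: step 7 state = step 5 state; never stabilizes
  -> state at step 30: (30-5) mod 2 = 1, same as step 6 -> [7 7 9]

Answer: 7 7 9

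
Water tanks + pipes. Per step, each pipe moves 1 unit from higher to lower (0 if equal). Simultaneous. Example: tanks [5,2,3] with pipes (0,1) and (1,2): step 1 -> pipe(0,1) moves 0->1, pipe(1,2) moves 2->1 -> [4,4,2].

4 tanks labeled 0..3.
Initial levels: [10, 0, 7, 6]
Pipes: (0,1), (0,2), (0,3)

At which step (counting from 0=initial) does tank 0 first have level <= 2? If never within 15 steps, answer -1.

Step 1: flows [0->1,0->2,0->3] -> levels [7 1 8 7]
Step 2: flows [0->1,2->0,0=3] -> levels [7 2 7 7]
Step 3: flows [0->1,0=2,0=3] -> levels [6 3 7 7]
Step 4: flows [0->1,2->0,3->0] -> levels [7 4 6 6]
Step 5: flows [0->1,0->2,0->3] -> levels [4 5 7 7]
Step 6: flows [1->0,2->0,3->0] -> levels [7 4 6 6]
  -> period-2 cycle (repeats step 4); tank 0 never drops to <=2
Tank 0 never reaches <=2 within 15 steps

Answer: -1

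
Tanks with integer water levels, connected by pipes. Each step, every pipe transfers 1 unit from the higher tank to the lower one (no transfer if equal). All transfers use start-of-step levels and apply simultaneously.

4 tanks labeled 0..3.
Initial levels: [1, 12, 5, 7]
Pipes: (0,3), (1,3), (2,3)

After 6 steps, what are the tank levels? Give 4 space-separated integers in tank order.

Step 1: flows [3->0,1->3,3->2] -> levels [2 11 6 6]
Step 2: flows [3->0,1->3,2=3] -> levels [3 10 6 6]
Step 3: flows [3->0,1->3,2=3] -> levels [4 9 6 6]
Step 4: flows [3->0,1->3,2=3] -> levels [5 8 6 6]
Step 5: flows [3->0,1->3,2=3] -> levels [6 7 6 6]
Step 6: flows [0=3,1->3,2=3] -> levels [6 6 6 7]

Answer: 6 6 6 7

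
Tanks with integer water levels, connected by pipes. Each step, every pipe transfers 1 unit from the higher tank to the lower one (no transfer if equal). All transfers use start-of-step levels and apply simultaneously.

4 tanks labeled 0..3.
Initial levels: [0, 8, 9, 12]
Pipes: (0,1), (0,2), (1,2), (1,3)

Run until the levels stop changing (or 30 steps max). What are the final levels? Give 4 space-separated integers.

Step 1: flows [1->0,2->0,2->1,3->1] -> levels [2 9 7 11]
Step 2: flows [1->0,2->0,1->2,3->1] -> levels [4 8 7 10]
Step 3: flows [1->0,2->0,1->2,3->1] -> levels [6 7 7 9]
Step 4: flows [1->0,2->0,1=2,3->1] -> levels [8 7 6 8]
Step 5: flows [0->1,0->2,1->2,3->1] -> levels [6 8 8 7]
Step 6: flows [1->0,2->0,1=2,1->3] -> levels [8 6 7 8]
Step 7: flows [0->1,0->2,2->1,3->1] -> levels [6 9 7 7]
Step 8: flows [1->0,2->0,1->2,1->3] -> levels [8 6 7 8]
  -> period-2 cycle: step 8 state = step 6 state; never stabilizes
  -> state at step 30: (30-6) mod 2 = 0, same as step 6 -> [8 6 7 8]

Answer: 8 6 7 8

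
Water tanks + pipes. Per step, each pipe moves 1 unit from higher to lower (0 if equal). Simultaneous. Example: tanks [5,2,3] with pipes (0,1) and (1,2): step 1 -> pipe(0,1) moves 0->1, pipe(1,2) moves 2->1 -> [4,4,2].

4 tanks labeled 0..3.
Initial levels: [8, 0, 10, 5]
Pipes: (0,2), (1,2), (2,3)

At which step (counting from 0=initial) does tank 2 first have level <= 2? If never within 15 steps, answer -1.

Answer: -1

Derivation:
Step 1: flows [2->0,2->1,2->3] -> levels [9 1 7 6]
Step 2: flows [0->2,2->1,2->3] -> levels [8 2 6 7]
Step 3: flows [0->2,2->1,3->2] -> levels [7 3 7 6]
Step 4: flows [0=2,2->1,2->3] -> levels [7 4 5 7]
Step 5: flows [0->2,2->1,3->2] -> levels [6 5 6 6]
Step 6: flows [0=2,2->1,2=3] -> levels [6 6 5 6]
Step 7: flows [0->2,1->2,3->2] -> levels [5 5 8 5]
Step 8: flows [2->0,2->1,2->3] -> levels [6 6 5 6]
  -> period-2 cycle (repeats step 6); tank 2 never drops to <=2
Tank 2 never reaches <=2 within 15 steps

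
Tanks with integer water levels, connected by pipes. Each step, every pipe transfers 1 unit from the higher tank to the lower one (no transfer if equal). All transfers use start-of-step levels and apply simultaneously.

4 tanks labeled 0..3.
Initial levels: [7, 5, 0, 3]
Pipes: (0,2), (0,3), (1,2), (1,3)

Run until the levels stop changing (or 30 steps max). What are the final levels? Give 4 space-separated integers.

Step 1: flows [0->2,0->3,1->2,1->3] -> levels [5 3 2 5]
Step 2: flows [0->2,0=3,1->2,3->1] -> levels [4 3 4 4]
Step 3: flows [0=2,0=3,2->1,3->1] -> levels [4 5 3 3]
Step 4: flows [0->2,0->3,1->2,1->3] -> levels [2 3 5 5]
Step 5: flows [2->0,3->0,2->1,3->1] -> levels [4 5 3 3]
  -> period-2 cycle: step 5 state = step 3 state; never stabilizes
  -> state at step 30: (30-3) mod 2 = 1, same as step 4 -> [2 3 5 5]

Answer: 2 3 5 5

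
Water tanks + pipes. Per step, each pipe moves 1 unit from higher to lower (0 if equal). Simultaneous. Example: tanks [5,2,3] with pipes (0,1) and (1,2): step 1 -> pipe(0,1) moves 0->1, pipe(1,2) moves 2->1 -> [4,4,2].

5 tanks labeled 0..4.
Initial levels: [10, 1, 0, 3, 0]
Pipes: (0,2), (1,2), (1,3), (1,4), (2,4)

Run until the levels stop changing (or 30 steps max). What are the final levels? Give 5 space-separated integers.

Step 1: flows [0->2,1->2,3->1,1->4,2=4] -> levels [9 0 2 2 1]
Step 2: flows [0->2,2->1,3->1,4->1,2->4] -> levels [8 3 1 1 1]
Step 3: flows [0->2,1->2,1->3,1->4,2=4] -> levels [7 0 3 2 2]
Step 4: flows [0->2,2->1,3->1,4->1,2->4] -> levels [6 3 2 1 2]
Step 5: flows [0->2,1->2,1->3,1->4,2=4] -> levels [5 0 4 2 3]
Step 6: flows [0->2,2->1,3->1,4->1,2->4] -> levels [4 3 3 1 3]
Step 7: flows [0->2,1=2,1->3,1=4,2=4] -> levels [3 2 4 2 3]
Step 8: flows [2->0,2->1,1=3,4->1,2->4] -> levels [4 4 1 2 3]
Step 9: flows [0->2,1->2,1->3,1->4,4->2] -> levels [3 1 4 3 3]
Step 10: flows [2->0,2->1,3->1,4->1,2->4] -> levels [4 4 1 2 3]
  -> period-2 cycle: step 10 state = step 8 state; never stabilizes
  -> state at step 30: (30-8) mod 2 = 0, same as step 8 -> [4 4 1 2 3]

Answer: 4 4 1 2 3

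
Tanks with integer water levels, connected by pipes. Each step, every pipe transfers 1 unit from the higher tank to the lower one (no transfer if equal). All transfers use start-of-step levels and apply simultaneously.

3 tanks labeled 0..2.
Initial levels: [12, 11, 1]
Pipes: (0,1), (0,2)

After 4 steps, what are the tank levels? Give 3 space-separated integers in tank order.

Answer: 9 10 5

Derivation:
Step 1: flows [0->1,0->2] -> levels [10 12 2]
Step 2: flows [1->0,0->2] -> levels [10 11 3]
Step 3: flows [1->0,0->2] -> levels [10 10 4]
Step 4: flows [0=1,0->2] -> levels [9 10 5]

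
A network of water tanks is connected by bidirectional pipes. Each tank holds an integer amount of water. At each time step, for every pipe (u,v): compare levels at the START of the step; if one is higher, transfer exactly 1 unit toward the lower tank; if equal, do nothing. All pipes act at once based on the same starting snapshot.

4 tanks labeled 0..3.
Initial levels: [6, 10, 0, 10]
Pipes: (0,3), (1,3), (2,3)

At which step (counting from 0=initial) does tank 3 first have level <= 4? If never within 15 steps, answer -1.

Step 1: flows [3->0,1=3,3->2] -> levels [7 10 1 8]
Step 2: flows [3->0,1->3,3->2] -> levels [8 9 2 7]
Step 3: flows [0->3,1->3,3->2] -> levels [7 8 3 8]
Step 4: flows [3->0,1=3,3->2] -> levels [8 8 4 6]
Step 5: flows [0->3,1->3,3->2] -> levels [7 7 5 7]
Step 6: flows [0=3,1=3,3->2] -> levels [7 7 6 6]
Step 7: flows [0->3,1->3,2=3] -> levels [6 6 6 8]
Step 8: flows [3->0,3->1,3->2] -> levels [7 7 7 5]
Step 9: flows [0->3,1->3,2->3] -> levels [6 6 6 8]
  -> period-2 cycle (repeats step 7); tank 3 never drops to <=4
Tank 3 never reaches <=4 within 15 steps

Answer: -1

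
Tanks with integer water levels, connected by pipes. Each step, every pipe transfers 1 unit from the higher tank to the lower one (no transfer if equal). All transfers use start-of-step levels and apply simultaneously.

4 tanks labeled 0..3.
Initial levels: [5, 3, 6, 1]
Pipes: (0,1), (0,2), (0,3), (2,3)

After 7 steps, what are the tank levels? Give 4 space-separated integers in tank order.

Step 1: flows [0->1,2->0,0->3,2->3] -> levels [4 4 4 3]
Step 2: flows [0=1,0=2,0->3,2->3] -> levels [3 4 3 5]
Step 3: flows [1->0,0=2,3->0,3->2] -> levels [5 3 4 3]
Step 4: flows [0->1,0->2,0->3,2->3] -> levels [2 4 4 5]
Step 5: flows [1->0,2->0,3->0,3->2] -> levels [5 3 4 3]
  -> period-2 cycle: step 5 state = step 3 state
  -> state at step 7: (7-3) mod 2 = 0, same as step 3 -> [5 3 4 3]

Answer: 5 3 4 3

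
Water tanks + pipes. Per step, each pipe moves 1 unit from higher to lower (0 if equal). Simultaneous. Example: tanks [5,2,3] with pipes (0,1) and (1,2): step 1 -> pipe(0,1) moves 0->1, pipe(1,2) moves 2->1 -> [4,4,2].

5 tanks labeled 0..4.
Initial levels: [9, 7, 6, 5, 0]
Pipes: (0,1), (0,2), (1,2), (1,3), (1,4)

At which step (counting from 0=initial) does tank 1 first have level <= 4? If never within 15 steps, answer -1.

Step 1: flows [0->1,0->2,1->2,1->3,1->4] -> levels [7 5 8 6 1]
Step 2: flows [0->1,2->0,2->1,3->1,1->4] -> levels [7 7 6 5 2]
Step 3: flows [0=1,0->2,1->2,1->3,1->4] -> levels [6 4 8 6 3]
Tank 1 first reaches <=4 at step 3

Answer: 3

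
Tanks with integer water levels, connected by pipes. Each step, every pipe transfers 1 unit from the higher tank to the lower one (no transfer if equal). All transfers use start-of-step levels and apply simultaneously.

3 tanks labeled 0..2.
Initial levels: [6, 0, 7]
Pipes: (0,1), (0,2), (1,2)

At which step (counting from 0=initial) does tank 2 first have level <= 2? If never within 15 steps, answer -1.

Step 1: flows [0->1,2->0,2->1] -> levels [6 2 5]
Step 2: flows [0->1,0->2,2->1] -> levels [4 4 5]
Step 3: flows [0=1,2->0,2->1] -> levels [5 5 3]
Step 4: flows [0=1,0->2,1->2] -> levels [4 4 5]
  -> period-2 cycle (repeats step 2); tank 2 never drops to <=2
Tank 2 never reaches <=2 within 15 steps

Answer: -1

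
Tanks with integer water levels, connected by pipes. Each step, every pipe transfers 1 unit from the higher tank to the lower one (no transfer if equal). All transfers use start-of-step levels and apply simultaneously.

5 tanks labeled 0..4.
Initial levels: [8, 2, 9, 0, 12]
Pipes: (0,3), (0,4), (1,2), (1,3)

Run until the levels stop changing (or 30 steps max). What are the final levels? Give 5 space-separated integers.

Answer: 8 7 5 5 6

Derivation:
Step 1: flows [0->3,4->0,2->1,1->3] -> levels [8 2 8 2 11]
Step 2: flows [0->3,4->0,2->1,1=3] -> levels [8 3 7 3 10]
Step 3: flows [0->3,4->0,2->1,1=3] -> levels [8 4 6 4 9]
Step 4: flows [0->3,4->0,2->1,1=3] -> levels [8 5 5 5 8]
Step 5: flows [0->3,0=4,1=2,1=3] -> levels [7 5 5 6 8]
Step 6: flows [0->3,4->0,1=2,3->1] -> levels [7 6 5 6 7]
Step 7: flows [0->3,0=4,1->2,1=3] -> levels [6 5 6 7 7]
Step 8: flows [3->0,4->0,2->1,3->1] -> levels [8 7 5 5 6]
Step 9: flows [0->3,0->4,1->2,1->3] -> levels [6 5 6 7 7]
  -> period-2 cycle: step 9 state = step 7 state; never stabilizes
  -> state at step 30: (30-7) mod 2 = 1, same as step 8 -> [8 7 5 5 6]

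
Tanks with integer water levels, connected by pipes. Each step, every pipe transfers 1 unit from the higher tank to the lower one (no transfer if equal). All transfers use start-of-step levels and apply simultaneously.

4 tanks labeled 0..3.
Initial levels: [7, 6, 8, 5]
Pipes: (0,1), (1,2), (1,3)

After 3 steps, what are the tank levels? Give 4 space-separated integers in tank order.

Answer: 6 8 6 6

Derivation:
Step 1: flows [0->1,2->1,1->3] -> levels [6 7 7 6]
Step 2: flows [1->0,1=2,1->3] -> levels [7 5 7 7]
Step 3: flows [0->1,2->1,3->1] -> levels [6 8 6 6]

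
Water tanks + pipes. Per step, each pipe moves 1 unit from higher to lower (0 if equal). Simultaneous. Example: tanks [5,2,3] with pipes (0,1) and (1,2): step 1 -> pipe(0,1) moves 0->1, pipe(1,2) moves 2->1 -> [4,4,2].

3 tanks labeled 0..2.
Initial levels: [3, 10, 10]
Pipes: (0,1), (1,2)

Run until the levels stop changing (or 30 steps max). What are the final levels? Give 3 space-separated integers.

Step 1: flows [1->0,1=2] -> levels [4 9 10]
Step 2: flows [1->0,2->1] -> levels [5 9 9]
Step 3: flows [1->0,1=2] -> levels [6 8 9]
Step 4: flows [1->0,2->1] -> levels [7 8 8]
Step 5: flows [1->0,1=2] -> levels [8 7 8]
Step 6: flows [0->1,2->1] -> levels [7 9 7]
Step 7: flows [1->0,1->2] -> levels [8 7 8]
  -> period-2 cycle: step 7 state = step 5 state; never stabilizes
  -> state at step 30: (30-5) mod 2 = 1, same as step 6 -> [7 9 7]

Answer: 7 9 7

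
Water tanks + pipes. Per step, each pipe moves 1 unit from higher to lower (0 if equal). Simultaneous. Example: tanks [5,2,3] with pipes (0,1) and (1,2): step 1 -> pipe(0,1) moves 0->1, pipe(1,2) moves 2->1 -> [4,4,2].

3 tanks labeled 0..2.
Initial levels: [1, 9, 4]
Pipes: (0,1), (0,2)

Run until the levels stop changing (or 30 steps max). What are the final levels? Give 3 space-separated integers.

Answer: 6 4 4

Derivation:
Step 1: flows [1->0,2->0] -> levels [3 8 3]
Step 2: flows [1->0,0=2] -> levels [4 7 3]
Step 3: flows [1->0,0->2] -> levels [4 6 4]
Step 4: flows [1->0,0=2] -> levels [5 5 4]
Step 5: flows [0=1,0->2] -> levels [4 5 5]
Step 6: flows [1->0,2->0] -> levels [6 4 4]
Step 7: flows [0->1,0->2] -> levels [4 5 5]
  -> period-2 cycle: step 7 state = step 5 state; never stabilizes
  -> state at step 30: (30-5) mod 2 = 1, same as step 6 -> [6 4 4]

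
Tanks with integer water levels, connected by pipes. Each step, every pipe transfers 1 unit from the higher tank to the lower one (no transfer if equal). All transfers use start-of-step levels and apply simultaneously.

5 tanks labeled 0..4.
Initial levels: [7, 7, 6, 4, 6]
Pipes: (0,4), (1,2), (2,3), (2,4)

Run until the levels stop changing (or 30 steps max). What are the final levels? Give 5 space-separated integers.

Answer: 7 5 8 5 5

Derivation:
Step 1: flows [0->4,1->2,2->3,2=4] -> levels [6 6 6 5 7]
Step 2: flows [4->0,1=2,2->3,4->2] -> levels [7 6 6 6 5]
Step 3: flows [0->4,1=2,2=3,2->4] -> levels [6 6 5 6 7]
Step 4: flows [4->0,1->2,3->2,4->2] -> levels [7 5 8 5 5]
Step 5: flows [0->4,2->1,2->3,2->4] -> levels [6 6 5 6 7]
  -> period-2 cycle: step 5 state = step 3 state; never stabilizes
  -> state at step 30: (30-3) mod 2 = 1, same as step 4 -> [7 5 8 5 5]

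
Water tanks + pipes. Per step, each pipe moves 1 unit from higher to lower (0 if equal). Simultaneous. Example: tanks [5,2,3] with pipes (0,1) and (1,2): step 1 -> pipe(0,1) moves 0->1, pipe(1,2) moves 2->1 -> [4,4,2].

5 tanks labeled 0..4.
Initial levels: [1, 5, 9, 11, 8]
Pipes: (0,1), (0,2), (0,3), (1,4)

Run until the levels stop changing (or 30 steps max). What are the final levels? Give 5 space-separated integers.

Step 1: flows [1->0,2->0,3->0,4->1] -> levels [4 5 8 10 7]
Step 2: flows [1->0,2->0,3->0,4->1] -> levels [7 5 7 9 6]
Step 3: flows [0->1,0=2,3->0,4->1] -> levels [7 7 7 8 5]
Step 4: flows [0=1,0=2,3->0,1->4] -> levels [8 6 7 7 6]
Step 5: flows [0->1,0->2,0->3,1=4] -> levels [5 7 8 8 6]
Step 6: flows [1->0,2->0,3->0,1->4] -> levels [8 5 7 7 7]
Step 7: flows [0->1,0->2,0->3,4->1] -> levels [5 7 8 8 6]
  -> period-2 cycle: step 7 state = step 5 state; never stabilizes
  -> state at step 30: (30-5) mod 2 = 1, same as step 6 -> [8 5 7 7 7]

Answer: 8 5 7 7 7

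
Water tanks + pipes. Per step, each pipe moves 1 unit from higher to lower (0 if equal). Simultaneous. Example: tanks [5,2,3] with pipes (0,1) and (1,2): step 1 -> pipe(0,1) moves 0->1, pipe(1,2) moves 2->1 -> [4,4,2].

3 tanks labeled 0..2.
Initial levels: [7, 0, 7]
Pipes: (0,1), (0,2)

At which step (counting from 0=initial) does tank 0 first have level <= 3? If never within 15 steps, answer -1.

Answer: -1

Derivation:
Step 1: flows [0->1,0=2] -> levels [6 1 7]
Step 2: flows [0->1,2->0] -> levels [6 2 6]
Step 3: flows [0->1,0=2] -> levels [5 3 6]
Step 4: flows [0->1,2->0] -> levels [5 4 5]
Step 5: flows [0->1,0=2] -> levels [4 5 5]
Step 6: flows [1->0,2->0] -> levels [6 4 4]
Step 7: flows [0->1,0->2] -> levels [4 5 5]
  -> period-2 cycle (repeats step 5); tank 0 never drops to <=3
Tank 0 never reaches <=3 within 15 steps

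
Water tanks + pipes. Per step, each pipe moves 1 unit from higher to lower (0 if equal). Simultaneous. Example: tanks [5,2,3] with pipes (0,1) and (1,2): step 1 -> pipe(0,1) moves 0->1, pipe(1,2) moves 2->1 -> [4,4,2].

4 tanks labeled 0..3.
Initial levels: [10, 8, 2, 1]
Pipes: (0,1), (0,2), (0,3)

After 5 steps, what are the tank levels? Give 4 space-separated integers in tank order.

Step 1: flows [0->1,0->2,0->3] -> levels [7 9 3 2]
Step 2: flows [1->0,0->2,0->3] -> levels [6 8 4 3]
Step 3: flows [1->0,0->2,0->3] -> levels [5 7 5 4]
Step 4: flows [1->0,0=2,0->3] -> levels [5 6 5 5]
Step 5: flows [1->0,0=2,0=3] -> levels [6 5 5 5]

Answer: 6 5 5 5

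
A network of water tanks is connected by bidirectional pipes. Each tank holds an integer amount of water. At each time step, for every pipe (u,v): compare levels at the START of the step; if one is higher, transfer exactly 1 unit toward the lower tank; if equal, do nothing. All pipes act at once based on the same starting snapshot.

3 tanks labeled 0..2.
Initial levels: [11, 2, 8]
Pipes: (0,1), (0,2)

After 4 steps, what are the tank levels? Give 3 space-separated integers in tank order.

Answer: 7 6 8

Derivation:
Step 1: flows [0->1,0->2] -> levels [9 3 9]
Step 2: flows [0->1,0=2] -> levels [8 4 9]
Step 3: flows [0->1,2->0] -> levels [8 5 8]
Step 4: flows [0->1,0=2] -> levels [7 6 8]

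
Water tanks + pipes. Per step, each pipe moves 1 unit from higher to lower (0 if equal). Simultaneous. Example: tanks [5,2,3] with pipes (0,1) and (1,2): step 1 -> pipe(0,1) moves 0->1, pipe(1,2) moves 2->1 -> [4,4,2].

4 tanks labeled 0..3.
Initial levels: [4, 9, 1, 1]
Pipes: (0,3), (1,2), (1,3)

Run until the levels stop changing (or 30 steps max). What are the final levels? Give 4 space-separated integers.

Answer: 4 5 3 3

Derivation:
Step 1: flows [0->3,1->2,1->3] -> levels [3 7 2 3]
Step 2: flows [0=3,1->2,1->3] -> levels [3 5 3 4]
Step 3: flows [3->0,1->2,1->3] -> levels [4 3 4 4]
Step 4: flows [0=3,2->1,3->1] -> levels [4 5 3 3]
Step 5: flows [0->3,1->2,1->3] -> levels [3 3 4 5]
Step 6: flows [3->0,2->1,3->1] -> levels [4 5 3 3]
  -> period-2 cycle: step 6 state = step 4 state; never stabilizes
  -> state at step 30: (30-4) mod 2 = 0, same as step 4 -> [4 5 3 3]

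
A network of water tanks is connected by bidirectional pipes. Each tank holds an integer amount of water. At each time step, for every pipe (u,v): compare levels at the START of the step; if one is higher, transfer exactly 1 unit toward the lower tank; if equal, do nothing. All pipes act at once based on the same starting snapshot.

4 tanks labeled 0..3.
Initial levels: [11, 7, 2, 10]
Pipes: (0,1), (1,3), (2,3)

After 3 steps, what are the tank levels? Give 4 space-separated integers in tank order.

Answer: 9 8 5 8

Derivation:
Step 1: flows [0->1,3->1,3->2] -> levels [10 9 3 8]
Step 2: flows [0->1,1->3,3->2] -> levels [9 9 4 8]
Step 3: flows [0=1,1->3,3->2] -> levels [9 8 5 8]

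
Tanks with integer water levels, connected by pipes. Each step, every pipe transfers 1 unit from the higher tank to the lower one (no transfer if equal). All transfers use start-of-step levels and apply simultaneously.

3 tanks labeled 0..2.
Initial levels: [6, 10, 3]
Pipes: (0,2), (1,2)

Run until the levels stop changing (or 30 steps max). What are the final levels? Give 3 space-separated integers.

Step 1: flows [0->2,1->2] -> levels [5 9 5]
Step 2: flows [0=2,1->2] -> levels [5 8 6]
Step 3: flows [2->0,1->2] -> levels [6 7 6]
Step 4: flows [0=2,1->2] -> levels [6 6 7]
Step 5: flows [2->0,2->1] -> levels [7 7 5]
Step 6: flows [0->2,1->2] -> levels [6 6 7]
  -> period-2 cycle: step 6 state = step 4 state; never stabilizes
  -> state at step 30: (30-4) mod 2 = 0, same as step 4 -> [6 6 7]

Answer: 6 6 7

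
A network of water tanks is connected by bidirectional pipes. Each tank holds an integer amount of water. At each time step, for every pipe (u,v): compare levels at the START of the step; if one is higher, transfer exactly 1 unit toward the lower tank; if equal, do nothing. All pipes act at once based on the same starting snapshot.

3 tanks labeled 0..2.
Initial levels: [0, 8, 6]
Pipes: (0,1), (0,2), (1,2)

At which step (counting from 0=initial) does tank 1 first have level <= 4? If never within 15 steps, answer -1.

Answer: 3

Derivation:
Step 1: flows [1->0,2->0,1->2] -> levels [2 6 6]
Step 2: flows [1->0,2->0,1=2] -> levels [4 5 5]
Step 3: flows [1->0,2->0,1=2] -> levels [6 4 4]
Tank 1 first reaches <=4 at step 3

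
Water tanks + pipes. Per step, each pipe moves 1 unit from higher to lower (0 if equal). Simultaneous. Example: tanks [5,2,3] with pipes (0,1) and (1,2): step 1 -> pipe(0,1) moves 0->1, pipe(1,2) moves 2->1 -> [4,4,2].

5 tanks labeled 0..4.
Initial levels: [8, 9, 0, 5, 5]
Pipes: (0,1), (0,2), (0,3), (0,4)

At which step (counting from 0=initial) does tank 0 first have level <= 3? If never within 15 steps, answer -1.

Answer: 6

Derivation:
Step 1: flows [1->0,0->2,0->3,0->4] -> levels [6 8 1 6 6]
Step 2: flows [1->0,0->2,0=3,0=4] -> levels [6 7 2 6 6]
Step 3: flows [1->0,0->2,0=3,0=4] -> levels [6 6 3 6 6]
Step 4: flows [0=1,0->2,0=3,0=4] -> levels [5 6 4 6 6]
Step 5: flows [1->0,0->2,3->0,4->0] -> levels [7 5 5 5 5]
Step 6: flows [0->1,0->2,0->3,0->4] -> levels [3 6 6 6 6]
Tank 0 first reaches <=3 at step 6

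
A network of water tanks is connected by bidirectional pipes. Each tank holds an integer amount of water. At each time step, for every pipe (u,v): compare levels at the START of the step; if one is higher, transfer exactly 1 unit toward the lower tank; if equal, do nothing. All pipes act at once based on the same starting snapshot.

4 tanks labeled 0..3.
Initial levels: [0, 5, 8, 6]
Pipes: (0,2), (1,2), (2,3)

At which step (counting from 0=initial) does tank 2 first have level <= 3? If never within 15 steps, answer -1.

Answer: -1

Derivation:
Step 1: flows [2->0,2->1,2->3] -> levels [1 6 5 7]
Step 2: flows [2->0,1->2,3->2] -> levels [2 5 6 6]
Step 3: flows [2->0,2->1,2=3] -> levels [3 6 4 6]
Step 4: flows [2->0,1->2,3->2] -> levels [4 5 5 5]
Step 5: flows [2->0,1=2,2=3] -> levels [5 5 4 5]
Step 6: flows [0->2,1->2,3->2] -> levels [4 4 7 4]
Step 7: flows [2->0,2->1,2->3] -> levels [5 5 4 5]
  -> period-2 cycle (repeats step 5); tank 2 never drops to <=3
Tank 2 never reaches <=3 within 15 steps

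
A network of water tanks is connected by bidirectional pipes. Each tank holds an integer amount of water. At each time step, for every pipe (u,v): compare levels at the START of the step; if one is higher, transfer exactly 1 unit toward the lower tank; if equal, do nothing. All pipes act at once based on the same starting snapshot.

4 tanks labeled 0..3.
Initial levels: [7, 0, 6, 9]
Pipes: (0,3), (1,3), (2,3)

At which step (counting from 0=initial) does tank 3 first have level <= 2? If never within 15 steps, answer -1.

Step 1: flows [3->0,3->1,3->2] -> levels [8 1 7 6]
Step 2: flows [0->3,3->1,2->3] -> levels [7 2 6 7]
Step 3: flows [0=3,3->1,3->2] -> levels [7 3 7 5]
Step 4: flows [0->3,3->1,2->3] -> levels [6 4 6 6]
Step 5: flows [0=3,3->1,2=3] -> levels [6 5 6 5]
Step 6: flows [0->3,1=3,2->3] -> levels [5 5 5 7]
Step 7: flows [3->0,3->1,3->2] -> levels [6 6 6 4]
Step 8: flows [0->3,1->3,2->3] -> levels [5 5 5 7]
  -> period-2 cycle (repeats step 6); tank 3 never drops to <=2
Tank 3 never reaches <=2 within 15 steps

Answer: -1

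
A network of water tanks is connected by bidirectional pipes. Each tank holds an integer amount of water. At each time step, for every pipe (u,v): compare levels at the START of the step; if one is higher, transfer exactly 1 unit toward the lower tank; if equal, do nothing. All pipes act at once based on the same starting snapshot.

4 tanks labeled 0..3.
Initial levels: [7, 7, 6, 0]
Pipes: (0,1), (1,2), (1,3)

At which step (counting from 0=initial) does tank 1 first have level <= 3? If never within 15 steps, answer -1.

Step 1: flows [0=1,1->2,1->3] -> levels [7 5 7 1]
Step 2: flows [0->1,2->1,1->3] -> levels [6 6 6 2]
Step 3: flows [0=1,1=2,1->3] -> levels [6 5 6 3]
Step 4: flows [0->1,2->1,1->3] -> levels [5 6 5 4]
Step 5: flows [1->0,1->2,1->3] -> levels [6 3 6 5]
Tank 1 first reaches <=3 at step 5

Answer: 5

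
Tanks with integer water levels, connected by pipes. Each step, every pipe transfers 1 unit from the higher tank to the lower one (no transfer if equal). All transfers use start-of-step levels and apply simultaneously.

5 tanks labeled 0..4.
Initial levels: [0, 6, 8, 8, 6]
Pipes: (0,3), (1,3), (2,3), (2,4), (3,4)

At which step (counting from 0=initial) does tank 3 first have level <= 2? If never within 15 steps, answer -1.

Step 1: flows [3->0,3->1,2=3,2->4,3->4] -> levels [1 7 7 5 8]
Step 2: flows [3->0,1->3,2->3,4->2,4->3] -> levels [2 6 7 7 6]
Step 3: flows [3->0,3->1,2=3,2->4,3->4] -> levels [3 7 6 4 8]
Step 4: flows [3->0,1->3,2->3,4->2,4->3] -> levels [4 6 6 6 6]
Step 5: flows [3->0,1=3,2=3,2=4,3=4] -> levels [5 6 6 5 6]
Step 6: flows [0=3,1->3,2->3,2=4,4->3] -> levels [5 5 5 8 5]
Step 7: flows [3->0,3->1,3->2,2=4,3->4] -> levels [6 6 6 4 6]
Step 8: flows [0->3,1->3,2->3,2=4,4->3] -> levels [5 5 5 8 5]
  -> period-2 cycle (repeats step 6); tank 3 never drops to <=2
Tank 3 never reaches <=2 within 15 steps

Answer: -1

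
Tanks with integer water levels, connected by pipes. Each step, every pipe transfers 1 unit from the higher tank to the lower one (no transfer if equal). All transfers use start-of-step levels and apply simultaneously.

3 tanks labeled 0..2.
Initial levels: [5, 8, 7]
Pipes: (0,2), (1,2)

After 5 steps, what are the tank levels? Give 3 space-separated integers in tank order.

Answer: 6 6 8

Derivation:
Step 1: flows [2->0,1->2] -> levels [6 7 7]
Step 2: flows [2->0,1=2] -> levels [7 7 6]
Step 3: flows [0->2,1->2] -> levels [6 6 8]
Step 4: flows [2->0,2->1] -> levels [7 7 6]
  -> period-2 cycle: step 4 state = step 2 state
  -> state at step 5: (5-2) mod 2 = 1, same as step 3 -> [6 6 8]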